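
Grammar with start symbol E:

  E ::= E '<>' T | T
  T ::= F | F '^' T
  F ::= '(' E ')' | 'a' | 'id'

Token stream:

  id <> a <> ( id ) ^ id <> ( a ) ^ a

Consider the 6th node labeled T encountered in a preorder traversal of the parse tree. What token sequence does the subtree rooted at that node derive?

[E [E [E [E [T [F id]]] <> [T [F a]]] <> [T [F ( [E [T [F id]]] )] ^ [T [F id]]]] <> [T [F ( [E [T [F a]]] )] ^ [T [F a]]]]

( a ) ^ a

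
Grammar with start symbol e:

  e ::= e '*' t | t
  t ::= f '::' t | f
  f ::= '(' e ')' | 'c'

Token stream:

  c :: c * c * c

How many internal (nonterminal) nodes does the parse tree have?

11

[e [e [e [t [f c] :: [t [f c]]]] * [t [f c]]] * [t [f c]]]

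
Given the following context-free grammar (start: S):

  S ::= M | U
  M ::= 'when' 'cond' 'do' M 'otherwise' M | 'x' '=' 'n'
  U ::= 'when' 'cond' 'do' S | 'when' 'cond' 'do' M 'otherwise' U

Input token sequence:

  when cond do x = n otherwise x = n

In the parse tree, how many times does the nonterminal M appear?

3

[S [M when cond do [M x = n] otherwise [M x = n]]]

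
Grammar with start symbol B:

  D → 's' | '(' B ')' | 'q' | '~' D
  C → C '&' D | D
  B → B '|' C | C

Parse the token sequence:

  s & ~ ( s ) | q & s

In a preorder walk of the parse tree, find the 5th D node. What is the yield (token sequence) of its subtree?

[B [B [C [C [D s]] & [D ~ [D ( [B [C [D s]]] )]]]] | [C [C [D q]] & [D s]]]

q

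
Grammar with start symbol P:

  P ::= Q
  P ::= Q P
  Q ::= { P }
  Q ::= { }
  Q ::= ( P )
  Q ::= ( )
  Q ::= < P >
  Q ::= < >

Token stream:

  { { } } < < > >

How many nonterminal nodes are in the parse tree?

8

[P [Q { [P [Q { }]] }] [P [Q < [P [Q < >]] >]]]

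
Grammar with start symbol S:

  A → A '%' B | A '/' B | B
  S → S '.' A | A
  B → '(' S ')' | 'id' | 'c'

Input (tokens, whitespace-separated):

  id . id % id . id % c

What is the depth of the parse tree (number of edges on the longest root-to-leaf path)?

5

[S [S [S [A [B id]]] . [A [A [B id]] % [B id]]] . [A [A [B id]] % [B c]]]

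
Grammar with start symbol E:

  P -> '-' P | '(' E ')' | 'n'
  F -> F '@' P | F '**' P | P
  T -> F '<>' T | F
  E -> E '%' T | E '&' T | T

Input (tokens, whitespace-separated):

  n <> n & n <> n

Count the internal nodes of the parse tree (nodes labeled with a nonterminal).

[E [E [T [F [P n]] <> [T [F [P n]]]]] & [T [F [P n]] <> [T [F [P n]]]]]

14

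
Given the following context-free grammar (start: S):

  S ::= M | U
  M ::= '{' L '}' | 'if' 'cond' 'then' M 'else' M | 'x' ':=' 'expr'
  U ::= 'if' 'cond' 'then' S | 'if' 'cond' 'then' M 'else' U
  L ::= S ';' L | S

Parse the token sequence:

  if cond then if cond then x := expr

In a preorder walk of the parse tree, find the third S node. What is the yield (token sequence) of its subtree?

x := expr

[S [U if cond then [S [U if cond then [S [M x := expr]]]]]]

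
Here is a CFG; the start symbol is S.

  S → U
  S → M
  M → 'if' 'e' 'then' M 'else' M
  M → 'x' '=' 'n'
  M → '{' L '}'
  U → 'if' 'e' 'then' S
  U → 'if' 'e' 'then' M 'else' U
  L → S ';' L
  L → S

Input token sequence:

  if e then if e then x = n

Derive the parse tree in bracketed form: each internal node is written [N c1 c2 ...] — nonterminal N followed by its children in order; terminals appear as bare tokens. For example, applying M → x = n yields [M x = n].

[S [U if e then [S [U if e then [S [M x = n]]]]]]

S
U
if e then S
if e then U
if e then if e then S
if e then if e then M
if e then if e then x = n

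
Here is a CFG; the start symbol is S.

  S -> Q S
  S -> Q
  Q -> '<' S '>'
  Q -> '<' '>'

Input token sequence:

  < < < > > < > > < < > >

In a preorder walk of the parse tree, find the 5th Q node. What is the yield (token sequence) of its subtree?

< < > >

[S [Q < [S [Q < [S [Q < >]] >] [S [Q < >]]] >] [S [Q < [S [Q < >]] >]]]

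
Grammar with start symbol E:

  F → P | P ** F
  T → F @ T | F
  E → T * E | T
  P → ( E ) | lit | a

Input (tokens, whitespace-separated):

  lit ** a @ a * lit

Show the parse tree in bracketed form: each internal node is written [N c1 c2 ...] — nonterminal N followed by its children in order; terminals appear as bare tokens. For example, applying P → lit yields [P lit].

E
T * E
F @ T * E
P ** F @ T * E
lit ** F @ T * E
lit ** P @ T * E
lit ** a @ T * E
lit ** a @ F * E
lit ** a @ P * E
lit ** a @ a * E
lit ** a @ a * T
lit ** a @ a * F
lit ** a @ a * P
lit ** a @ a * lit

[E [T [F [P lit] ** [F [P a]]] @ [T [F [P a]]]] * [E [T [F [P lit]]]]]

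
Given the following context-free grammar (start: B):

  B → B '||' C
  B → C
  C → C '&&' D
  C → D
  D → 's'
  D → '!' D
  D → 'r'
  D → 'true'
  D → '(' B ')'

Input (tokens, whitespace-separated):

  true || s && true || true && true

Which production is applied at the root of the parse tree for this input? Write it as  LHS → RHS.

B → B '||' C

[B [B [B [C [D true]]] || [C [C [D s]] && [D true]]] || [C [C [D true]] && [D true]]]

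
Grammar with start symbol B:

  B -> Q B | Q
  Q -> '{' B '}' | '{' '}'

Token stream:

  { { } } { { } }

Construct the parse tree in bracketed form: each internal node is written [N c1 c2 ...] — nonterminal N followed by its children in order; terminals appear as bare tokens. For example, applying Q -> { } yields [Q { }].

[B [Q { [B [Q { }]] }] [B [Q { [B [Q { }]] }]]]

B
Q B
{ B } B
{ Q } B
{ { } } B
{ { } } Q
{ { } } { B }
{ { } } { Q }
{ { } } { { } }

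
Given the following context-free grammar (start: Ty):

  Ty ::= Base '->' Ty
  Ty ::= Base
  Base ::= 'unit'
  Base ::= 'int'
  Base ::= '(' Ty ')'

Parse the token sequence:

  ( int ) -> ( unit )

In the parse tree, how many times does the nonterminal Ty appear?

[Ty [Base ( [Ty [Base int]] )] -> [Ty [Base ( [Ty [Base unit]] )]]]

4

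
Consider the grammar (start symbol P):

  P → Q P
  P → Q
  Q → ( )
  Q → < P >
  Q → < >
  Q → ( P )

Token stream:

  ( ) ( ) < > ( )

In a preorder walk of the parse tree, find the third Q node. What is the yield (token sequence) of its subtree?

< >

[P [Q ( )] [P [Q ( )] [P [Q < >] [P [Q ( )]]]]]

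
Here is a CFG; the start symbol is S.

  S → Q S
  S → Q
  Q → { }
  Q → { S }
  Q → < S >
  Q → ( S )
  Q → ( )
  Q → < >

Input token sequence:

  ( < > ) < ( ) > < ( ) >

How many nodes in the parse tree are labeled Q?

6

[S [Q ( [S [Q < >]] )] [S [Q < [S [Q ( )]] >] [S [Q < [S [Q ( )]] >]]]]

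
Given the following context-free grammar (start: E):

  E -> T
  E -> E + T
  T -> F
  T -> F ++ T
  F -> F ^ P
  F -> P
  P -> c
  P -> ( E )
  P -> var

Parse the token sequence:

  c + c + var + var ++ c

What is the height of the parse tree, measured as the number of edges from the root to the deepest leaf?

[E [E [E [E [T [F [P c]]]] + [T [F [P c]]]] + [T [F [P var]]]] + [T [F [P var]] ++ [T [F [P c]]]]]

7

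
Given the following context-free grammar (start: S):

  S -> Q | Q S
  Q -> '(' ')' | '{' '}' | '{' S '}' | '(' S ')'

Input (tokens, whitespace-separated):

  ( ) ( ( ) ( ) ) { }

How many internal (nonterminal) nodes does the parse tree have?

[S [Q ( )] [S [Q ( [S [Q ( )] [S [Q ( )]]] )] [S [Q { }]]]]

10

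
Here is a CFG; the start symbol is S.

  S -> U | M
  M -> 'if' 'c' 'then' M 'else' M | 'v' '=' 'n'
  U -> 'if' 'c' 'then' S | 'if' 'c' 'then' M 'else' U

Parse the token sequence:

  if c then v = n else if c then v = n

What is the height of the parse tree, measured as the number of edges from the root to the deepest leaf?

5

[S [U if c then [M v = n] else [U if c then [S [M v = n]]]]]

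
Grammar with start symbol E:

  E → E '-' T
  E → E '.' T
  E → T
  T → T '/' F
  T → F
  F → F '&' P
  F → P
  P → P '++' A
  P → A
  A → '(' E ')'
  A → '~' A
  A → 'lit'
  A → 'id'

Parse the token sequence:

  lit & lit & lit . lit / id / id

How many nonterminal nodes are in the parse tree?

[E [E [T [F [F [F [P [A lit]]] & [P [A lit]]] & [P [A lit]]]]] . [T [T [T [F [P [A lit]]]] / [F [P [A id]]]] / [F [P [A id]]]]]

24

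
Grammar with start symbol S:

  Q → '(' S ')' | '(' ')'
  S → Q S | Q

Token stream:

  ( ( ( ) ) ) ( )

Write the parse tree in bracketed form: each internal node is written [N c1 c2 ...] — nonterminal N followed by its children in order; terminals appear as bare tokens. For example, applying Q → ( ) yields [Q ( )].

[S [Q ( [S [Q ( [S [Q ( )]] )]] )] [S [Q ( )]]]

S
Q S
( S ) S
( Q ) S
( ( S ) ) S
( ( Q ) ) S
( ( ( ) ) ) S
( ( ( ) ) ) Q
( ( ( ) ) ) ( )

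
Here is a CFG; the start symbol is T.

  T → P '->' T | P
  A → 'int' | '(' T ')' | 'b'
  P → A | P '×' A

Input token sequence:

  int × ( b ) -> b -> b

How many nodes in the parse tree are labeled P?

[T [P [P [A int]] × [A ( [T [P [A b]]] )]] -> [T [P [A b]] -> [T [P [A b]]]]]

5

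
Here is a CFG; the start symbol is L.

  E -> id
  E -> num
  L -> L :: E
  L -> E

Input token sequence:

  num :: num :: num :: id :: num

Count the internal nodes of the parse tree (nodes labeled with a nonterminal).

10

[L [L [L [L [L [E num]] :: [E num]] :: [E num]] :: [E id]] :: [E num]]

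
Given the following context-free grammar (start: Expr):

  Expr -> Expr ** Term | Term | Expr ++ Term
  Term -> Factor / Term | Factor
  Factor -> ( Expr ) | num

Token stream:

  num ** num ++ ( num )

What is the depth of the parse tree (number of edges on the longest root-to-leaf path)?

[Expr [Expr [Expr [Term [Factor num]]] ** [Term [Factor num]]] ++ [Term [Factor ( [Expr [Term [Factor num]]] )]]]

6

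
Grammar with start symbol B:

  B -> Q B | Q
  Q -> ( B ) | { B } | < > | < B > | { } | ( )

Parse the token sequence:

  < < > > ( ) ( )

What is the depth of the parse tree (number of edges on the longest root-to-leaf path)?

4

[B [Q < [B [Q < >]] >] [B [Q ( )] [B [Q ( )]]]]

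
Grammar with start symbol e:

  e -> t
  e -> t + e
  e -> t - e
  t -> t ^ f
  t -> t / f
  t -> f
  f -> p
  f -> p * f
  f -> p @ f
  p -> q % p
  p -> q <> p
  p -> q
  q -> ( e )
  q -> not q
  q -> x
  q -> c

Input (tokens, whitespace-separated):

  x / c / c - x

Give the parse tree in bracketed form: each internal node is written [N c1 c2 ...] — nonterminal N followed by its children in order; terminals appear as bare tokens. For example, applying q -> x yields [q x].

e
t - e
t / f - e
t / f / f - e
f / f / f - e
p / f / f - e
q / f / f - e
x / f / f - e
x / p / f - e
x / q / f - e
x / c / f - e
x / c / p - e
x / c / q - e
x / c / c - e
x / c / c - t
x / c / c - f
x / c / c - p
x / c / c - q
x / c / c - x

[e [t [t [t [f [p [q x]]]] / [f [p [q c]]]] / [f [p [q c]]]] - [e [t [f [p [q x]]]]]]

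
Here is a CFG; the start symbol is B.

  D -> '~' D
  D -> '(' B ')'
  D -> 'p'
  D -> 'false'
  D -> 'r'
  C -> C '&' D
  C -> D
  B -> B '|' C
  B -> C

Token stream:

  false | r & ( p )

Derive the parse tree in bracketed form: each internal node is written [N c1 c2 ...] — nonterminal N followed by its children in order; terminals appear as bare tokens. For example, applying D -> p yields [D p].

[B [B [C [D false]]] | [C [C [D r]] & [D ( [B [C [D p]]] )]]]

B
B | C
C | C
D | C
false | C
false | C & D
false | D & D
false | r & D
false | r & ( B )
false | r & ( C )
false | r & ( D )
false | r & ( p )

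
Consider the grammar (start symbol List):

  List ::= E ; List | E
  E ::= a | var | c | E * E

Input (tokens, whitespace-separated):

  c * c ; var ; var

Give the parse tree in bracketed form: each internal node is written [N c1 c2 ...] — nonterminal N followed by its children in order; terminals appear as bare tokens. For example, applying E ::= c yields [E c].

List
E ; List
E * E ; List
c * E ; List
c * c ; List
c * c ; E ; List
c * c ; var ; List
c * c ; var ; E
c * c ; var ; var

[List [E [E c] * [E c]] ; [List [E var] ; [List [E var]]]]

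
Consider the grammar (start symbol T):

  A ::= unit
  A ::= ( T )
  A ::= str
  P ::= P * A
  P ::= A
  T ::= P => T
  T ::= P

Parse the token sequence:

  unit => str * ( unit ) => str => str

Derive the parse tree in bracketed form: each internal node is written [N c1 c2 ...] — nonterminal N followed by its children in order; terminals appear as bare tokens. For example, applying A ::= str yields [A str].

T
P => T
A => T
unit => T
unit => P => T
unit => P * A => T
unit => A * A => T
unit => str * A => T
unit => str * ( T ) => T
unit => str * ( P ) => T
unit => str * ( A ) => T
unit => str * ( unit ) => T
unit => str * ( unit ) => P => T
unit => str * ( unit ) => A => T
unit => str * ( unit ) => str => T
unit => str * ( unit ) => str => P
unit => str * ( unit ) => str => A
unit => str * ( unit ) => str => str

[T [P [A unit]] => [T [P [P [A str]] * [A ( [T [P [A unit]]] )]] => [T [P [A str]] => [T [P [A str]]]]]]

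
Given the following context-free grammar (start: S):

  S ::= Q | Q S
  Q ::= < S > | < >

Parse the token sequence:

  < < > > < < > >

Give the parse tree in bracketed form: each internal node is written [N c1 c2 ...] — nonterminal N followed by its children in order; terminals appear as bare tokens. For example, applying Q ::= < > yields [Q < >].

S
Q S
< S > S
< Q > S
< < > > S
< < > > Q
< < > > < S >
< < > > < Q >
< < > > < < > >

[S [Q < [S [Q < >]] >] [S [Q < [S [Q < >]] >]]]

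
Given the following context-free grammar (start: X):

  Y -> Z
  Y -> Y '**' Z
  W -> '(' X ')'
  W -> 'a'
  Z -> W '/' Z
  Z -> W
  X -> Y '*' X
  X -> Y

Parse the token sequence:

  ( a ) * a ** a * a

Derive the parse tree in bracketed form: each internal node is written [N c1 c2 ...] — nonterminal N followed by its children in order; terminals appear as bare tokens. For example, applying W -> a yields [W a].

[X [Y [Z [W ( [X [Y [Z [W a]]]] )]]] * [X [Y [Y [Z [W a]]] ** [Z [W a]]] * [X [Y [Z [W a]]]]]]

X
Y * X
Z * X
W * X
( X ) * X
( Y ) * X
( Z ) * X
( W ) * X
( a ) * X
( a ) * Y * X
( a ) * Y ** Z * X
( a ) * Z ** Z * X
( a ) * W ** Z * X
( a ) * a ** Z * X
( a ) * a ** W * X
( a ) * a ** a * X
( a ) * a ** a * Y
( a ) * a ** a * Z
( a ) * a ** a * W
( a ) * a ** a * a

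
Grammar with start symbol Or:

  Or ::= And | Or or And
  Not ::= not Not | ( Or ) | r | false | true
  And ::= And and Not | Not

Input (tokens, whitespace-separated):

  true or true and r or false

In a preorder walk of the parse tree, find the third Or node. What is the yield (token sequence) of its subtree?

[Or [Or [Or [And [Not true]]] or [And [And [Not true]] and [Not r]]] or [And [Not false]]]

true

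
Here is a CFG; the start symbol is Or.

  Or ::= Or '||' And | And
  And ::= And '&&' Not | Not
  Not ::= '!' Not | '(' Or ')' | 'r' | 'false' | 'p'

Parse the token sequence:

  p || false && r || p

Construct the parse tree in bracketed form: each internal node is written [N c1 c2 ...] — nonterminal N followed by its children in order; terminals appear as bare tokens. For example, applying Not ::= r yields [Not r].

Or
Or || And
Or || And || And
And || And || And
Not || And || And
p || And || And
p || And && Not || And
p || Not && Not || And
p || false && Not || And
p || false && r || And
p || false && r || Not
p || false && r || p

[Or [Or [Or [And [Not p]]] || [And [And [Not false]] && [Not r]]] || [And [Not p]]]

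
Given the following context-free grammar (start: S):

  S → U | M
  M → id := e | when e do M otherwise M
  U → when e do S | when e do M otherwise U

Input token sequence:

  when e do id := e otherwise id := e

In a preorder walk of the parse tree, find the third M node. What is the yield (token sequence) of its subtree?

id := e

[S [M when e do [M id := e] otherwise [M id := e]]]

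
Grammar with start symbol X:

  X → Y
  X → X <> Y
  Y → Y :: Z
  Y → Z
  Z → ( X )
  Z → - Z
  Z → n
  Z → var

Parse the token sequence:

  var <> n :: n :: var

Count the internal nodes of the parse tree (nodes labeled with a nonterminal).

[X [X [Y [Z var]]] <> [Y [Y [Y [Z n]] :: [Z n]] :: [Z var]]]

10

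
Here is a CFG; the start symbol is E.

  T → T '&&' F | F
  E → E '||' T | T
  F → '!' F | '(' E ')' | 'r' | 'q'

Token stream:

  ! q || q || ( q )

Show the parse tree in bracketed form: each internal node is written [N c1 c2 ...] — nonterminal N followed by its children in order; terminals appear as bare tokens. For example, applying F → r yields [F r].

[E [E [E [T [F ! [F q]]]] || [T [F q]]] || [T [F ( [E [T [F q]]] )]]]

E
E || T
E || T || T
T || T || T
F || T || T
! F || T || T
! q || T || T
! q || F || T
! q || q || T
! q || q || F
! q || q || ( E )
! q || q || ( T )
! q || q || ( F )
! q || q || ( q )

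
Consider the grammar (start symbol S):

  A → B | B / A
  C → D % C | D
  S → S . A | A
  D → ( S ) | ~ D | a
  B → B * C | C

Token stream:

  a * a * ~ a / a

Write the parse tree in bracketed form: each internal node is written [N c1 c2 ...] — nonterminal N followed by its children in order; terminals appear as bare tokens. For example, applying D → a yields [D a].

S
A
B / A
B * C / A
B * C * C / A
C * C * C / A
D * C * C / A
a * C * C / A
a * D * C / A
a * a * C / A
a * a * D / A
a * a * ~ D / A
a * a * ~ a / A
a * a * ~ a / B
a * a * ~ a / C
a * a * ~ a / D
a * a * ~ a / a

[S [A [B [B [B [C [D a]]] * [C [D a]]] * [C [D ~ [D a]]]] / [A [B [C [D a]]]]]]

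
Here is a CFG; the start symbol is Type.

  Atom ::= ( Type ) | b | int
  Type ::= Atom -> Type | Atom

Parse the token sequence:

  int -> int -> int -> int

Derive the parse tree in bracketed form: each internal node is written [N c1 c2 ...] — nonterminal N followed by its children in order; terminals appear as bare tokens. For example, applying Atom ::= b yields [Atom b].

[Type [Atom int] -> [Type [Atom int] -> [Type [Atom int] -> [Type [Atom int]]]]]

Type
Atom -> Type
int -> Type
int -> Atom -> Type
int -> int -> Type
int -> int -> Atom -> Type
int -> int -> int -> Type
int -> int -> int -> Atom
int -> int -> int -> int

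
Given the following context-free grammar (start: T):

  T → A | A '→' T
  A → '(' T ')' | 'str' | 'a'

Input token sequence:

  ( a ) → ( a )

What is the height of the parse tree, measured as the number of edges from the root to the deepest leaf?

[T [A ( [T [A a]] )] → [T [A ( [T [A a]] )]]]

5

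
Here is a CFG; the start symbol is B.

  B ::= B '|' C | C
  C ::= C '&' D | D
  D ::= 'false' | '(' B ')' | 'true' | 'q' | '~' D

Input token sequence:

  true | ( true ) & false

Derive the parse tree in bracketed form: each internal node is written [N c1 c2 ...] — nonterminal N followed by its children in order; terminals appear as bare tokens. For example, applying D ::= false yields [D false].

B
B | C
C | C
D | C
true | C
true | C & D
true | D & D
true | ( B ) & D
true | ( C ) & D
true | ( D ) & D
true | ( true ) & D
true | ( true ) & false

[B [B [C [D true]]] | [C [C [D ( [B [C [D true]]] )]] & [D false]]]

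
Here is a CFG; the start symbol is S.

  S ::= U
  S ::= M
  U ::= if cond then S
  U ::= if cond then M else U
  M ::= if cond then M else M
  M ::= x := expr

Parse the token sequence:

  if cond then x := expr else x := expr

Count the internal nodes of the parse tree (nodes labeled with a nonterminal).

4

[S [M if cond then [M x := expr] else [M x := expr]]]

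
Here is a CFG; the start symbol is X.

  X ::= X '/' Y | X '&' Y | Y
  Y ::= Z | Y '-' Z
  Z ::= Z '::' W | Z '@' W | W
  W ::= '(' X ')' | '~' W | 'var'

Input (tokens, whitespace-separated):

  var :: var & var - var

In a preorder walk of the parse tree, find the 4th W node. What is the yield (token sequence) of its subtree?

var

[X [X [Y [Z [Z [W var]] :: [W var]]]] & [Y [Y [Z [W var]]] - [Z [W var]]]]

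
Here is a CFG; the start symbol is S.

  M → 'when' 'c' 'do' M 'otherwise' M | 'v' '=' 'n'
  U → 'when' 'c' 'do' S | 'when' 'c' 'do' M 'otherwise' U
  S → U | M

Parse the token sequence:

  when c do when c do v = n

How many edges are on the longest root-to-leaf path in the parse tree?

[S [U when c do [S [U when c do [S [M v = n]]]]]]

6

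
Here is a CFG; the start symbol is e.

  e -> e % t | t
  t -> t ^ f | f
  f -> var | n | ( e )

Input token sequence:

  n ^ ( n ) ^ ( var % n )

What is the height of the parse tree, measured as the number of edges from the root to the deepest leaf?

7

[e [t [t [t [f n]] ^ [f ( [e [t [f n]]] )]] ^ [f ( [e [e [t [f var]]] % [t [f n]]] )]]]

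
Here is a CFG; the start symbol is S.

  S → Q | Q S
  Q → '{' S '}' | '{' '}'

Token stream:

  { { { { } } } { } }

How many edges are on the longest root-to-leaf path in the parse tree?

[S [Q { [S [Q { [S [Q { [S [Q { }]] }]] }] [S [Q { }]]] }]]

8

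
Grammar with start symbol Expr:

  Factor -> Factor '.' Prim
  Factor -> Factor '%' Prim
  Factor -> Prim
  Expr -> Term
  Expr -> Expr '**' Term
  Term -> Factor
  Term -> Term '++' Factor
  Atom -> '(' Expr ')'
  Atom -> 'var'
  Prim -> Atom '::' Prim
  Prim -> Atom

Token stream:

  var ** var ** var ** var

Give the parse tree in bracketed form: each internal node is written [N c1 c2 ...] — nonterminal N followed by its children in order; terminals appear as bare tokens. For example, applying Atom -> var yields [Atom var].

[Expr [Expr [Expr [Expr [Term [Factor [Prim [Atom var]]]]] ** [Term [Factor [Prim [Atom var]]]]] ** [Term [Factor [Prim [Atom var]]]]] ** [Term [Factor [Prim [Atom var]]]]]

Expr
Expr ** Term
Expr ** Term ** Term
Expr ** Term ** Term ** Term
Term ** Term ** Term ** Term
Factor ** Term ** Term ** Term
Prim ** Term ** Term ** Term
Atom ** Term ** Term ** Term
var ** Term ** Term ** Term
var ** Factor ** Term ** Term
var ** Prim ** Term ** Term
var ** Atom ** Term ** Term
var ** var ** Term ** Term
var ** var ** Factor ** Term
var ** var ** Prim ** Term
var ** var ** Atom ** Term
var ** var ** var ** Term
var ** var ** var ** Factor
var ** var ** var ** Prim
var ** var ** var ** Atom
var ** var ** var ** var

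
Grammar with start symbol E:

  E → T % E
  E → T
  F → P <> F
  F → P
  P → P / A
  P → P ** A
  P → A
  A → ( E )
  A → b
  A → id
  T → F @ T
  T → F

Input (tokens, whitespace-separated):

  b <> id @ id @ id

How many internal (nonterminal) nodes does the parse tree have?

16

[E [T [F [P [A b]] <> [F [P [A id]]]] @ [T [F [P [A id]]] @ [T [F [P [A id]]]]]]]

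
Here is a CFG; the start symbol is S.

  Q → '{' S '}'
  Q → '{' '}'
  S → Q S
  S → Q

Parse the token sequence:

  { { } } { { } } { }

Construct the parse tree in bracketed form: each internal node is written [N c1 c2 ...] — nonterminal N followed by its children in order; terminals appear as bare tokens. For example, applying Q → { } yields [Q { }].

S
Q S
{ S } S
{ Q } S
{ { } } S
{ { } } Q S
{ { } } { S } S
{ { } } { Q } S
{ { } } { { } } S
{ { } } { { } } Q
{ { } } { { } } { }

[S [Q { [S [Q { }]] }] [S [Q { [S [Q { }]] }] [S [Q { }]]]]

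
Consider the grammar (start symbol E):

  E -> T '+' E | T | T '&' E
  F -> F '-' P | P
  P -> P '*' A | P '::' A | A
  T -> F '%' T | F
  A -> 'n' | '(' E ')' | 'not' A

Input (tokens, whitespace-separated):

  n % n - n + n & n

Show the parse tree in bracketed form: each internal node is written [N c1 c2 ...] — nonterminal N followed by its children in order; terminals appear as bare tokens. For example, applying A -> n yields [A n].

[E [T [F [P [A n]]] % [T [F [F [P [A n]]] - [P [A n]]]]] + [E [T [F [P [A n]]]] & [E [T [F [P [A n]]]]]]]

E
T + E
F % T + E
P % T + E
A % T + E
n % T + E
n % F + E
n % F - P + E
n % P - P + E
n % A - P + E
n % n - P + E
n % n - A + E
n % n - n + E
n % n - n + T & E
n % n - n + F & E
n % n - n + P & E
n % n - n + A & E
n % n - n + n & E
n % n - n + n & T
n % n - n + n & F
n % n - n + n & P
n % n - n + n & A
n % n - n + n & n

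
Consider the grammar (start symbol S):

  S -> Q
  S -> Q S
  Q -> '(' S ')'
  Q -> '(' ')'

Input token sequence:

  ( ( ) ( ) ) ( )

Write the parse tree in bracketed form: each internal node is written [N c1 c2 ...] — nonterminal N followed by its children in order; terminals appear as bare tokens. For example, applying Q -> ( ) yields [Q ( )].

S
Q S
( S ) S
( Q S ) S
( ( ) S ) S
( ( ) Q ) S
( ( ) ( ) ) S
( ( ) ( ) ) Q
( ( ) ( ) ) ( )

[S [Q ( [S [Q ( )] [S [Q ( )]]] )] [S [Q ( )]]]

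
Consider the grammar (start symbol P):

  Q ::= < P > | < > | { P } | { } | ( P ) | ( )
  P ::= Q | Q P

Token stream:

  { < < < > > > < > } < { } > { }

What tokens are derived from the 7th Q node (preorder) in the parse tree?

{ }

[P [Q { [P [Q < [P [Q < [P [Q < >]] >]] >] [P [Q < >]]] }] [P [Q < [P [Q { }]] >] [P [Q { }]]]]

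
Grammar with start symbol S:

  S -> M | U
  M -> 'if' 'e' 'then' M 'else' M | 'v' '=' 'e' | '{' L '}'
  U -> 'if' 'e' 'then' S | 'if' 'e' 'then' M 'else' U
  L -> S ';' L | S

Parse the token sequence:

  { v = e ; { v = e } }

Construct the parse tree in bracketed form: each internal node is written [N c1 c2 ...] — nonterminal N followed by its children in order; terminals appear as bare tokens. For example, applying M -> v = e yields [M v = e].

[S [M { [L [S [M v = e]] ; [L [S [M { [L [S [M v = e]]] }]]]] }]]

S
M
{ L }
{ S ; L }
{ M ; L }
{ v = e ; L }
{ v = e ; S }
{ v = e ; M }
{ v = e ; { L } }
{ v = e ; { S } }
{ v = e ; { M } }
{ v = e ; { v = e } }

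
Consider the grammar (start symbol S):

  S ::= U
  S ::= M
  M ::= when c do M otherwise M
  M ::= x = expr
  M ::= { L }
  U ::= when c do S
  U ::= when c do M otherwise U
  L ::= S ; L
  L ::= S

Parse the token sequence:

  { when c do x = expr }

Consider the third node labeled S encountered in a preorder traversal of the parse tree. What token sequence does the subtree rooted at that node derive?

[S [M { [L [S [U when c do [S [M x = expr]]]]] }]]

x = expr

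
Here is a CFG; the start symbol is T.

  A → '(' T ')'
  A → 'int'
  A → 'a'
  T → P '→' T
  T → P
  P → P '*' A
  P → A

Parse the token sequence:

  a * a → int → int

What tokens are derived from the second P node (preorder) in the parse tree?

[T [P [P [A a]] * [A a]] → [T [P [A int]] → [T [P [A int]]]]]

a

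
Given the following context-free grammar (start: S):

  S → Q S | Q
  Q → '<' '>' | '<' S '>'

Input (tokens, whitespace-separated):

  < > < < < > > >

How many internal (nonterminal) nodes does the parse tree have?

[S [Q < >] [S [Q < [S [Q < [S [Q < >]] >]] >]]]

8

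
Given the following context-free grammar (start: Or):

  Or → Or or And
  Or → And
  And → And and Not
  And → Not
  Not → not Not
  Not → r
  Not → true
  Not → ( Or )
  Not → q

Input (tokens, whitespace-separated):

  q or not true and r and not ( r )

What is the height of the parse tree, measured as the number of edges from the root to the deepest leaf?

[Or [Or [And [Not q]]] or [And [And [And [Not not [Not true]]] and [Not r]] and [Not not [Not ( [Or [And [Not r]]] )]]]]

7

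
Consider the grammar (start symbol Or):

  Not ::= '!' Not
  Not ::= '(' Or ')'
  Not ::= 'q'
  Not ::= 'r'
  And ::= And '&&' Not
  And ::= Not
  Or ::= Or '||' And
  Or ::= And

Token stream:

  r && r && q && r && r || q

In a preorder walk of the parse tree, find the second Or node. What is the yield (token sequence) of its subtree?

r && r && q && r && r

[Or [Or [And [And [And [And [And [Not r]] && [Not r]] && [Not q]] && [Not r]] && [Not r]]] || [And [Not q]]]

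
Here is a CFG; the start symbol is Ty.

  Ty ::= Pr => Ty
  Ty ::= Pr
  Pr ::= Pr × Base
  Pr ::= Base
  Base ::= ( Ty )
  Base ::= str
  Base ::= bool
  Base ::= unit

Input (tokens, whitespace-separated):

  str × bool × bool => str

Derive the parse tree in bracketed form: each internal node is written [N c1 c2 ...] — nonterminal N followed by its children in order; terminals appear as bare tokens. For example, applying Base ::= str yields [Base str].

Ty
Pr => Ty
Pr × Base => Ty
Pr × Base × Base => Ty
Base × Base × Base => Ty
str × Base × Base => Ty
str × bool × Base => Ty
str × bool × bool => Ty
str × bool × bool => Pr
str × bool × bool => Base
str × bool × bool => str

[Ty [Pr [Pr [Pr [Base str]] × [Base bool]] × [Base bool]] => [Ty [Pr [Base str]]]]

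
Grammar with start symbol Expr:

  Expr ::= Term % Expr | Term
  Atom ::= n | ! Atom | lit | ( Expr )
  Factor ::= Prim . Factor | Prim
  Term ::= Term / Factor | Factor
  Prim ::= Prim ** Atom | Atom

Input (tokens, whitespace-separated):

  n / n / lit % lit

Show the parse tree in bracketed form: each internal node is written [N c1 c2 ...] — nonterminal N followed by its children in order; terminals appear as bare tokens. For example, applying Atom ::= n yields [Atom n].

Expr
Term % Expr
Term / Factor % Expr
Term / Factor / Factor % Expr
Factor / Factor / Factor % Expr
Prim / Factor / Factor % Expr
Atom / Factor / Factor % Expr
n / Factor / Factor % Expr
n / Prim / Factor % Expr
n / Atom / Factor % Expr
n / n / Factor % Expr
n / n / Prim % Expr
n / n / Atom % Expr
n / n / lit % Expr
n / n / lit % Term
n / n / lit % Factor
n / n / lit % Prim
n / n / lit % Atom
n / n / lit % lit

[Expr [Term [Term [Term [Factor [Prim [Atom n]]]] / [Factor [Prim [Atom n]]]] / [Factor [Prim [Atom lit]]]] % [Expr [Term [Factor [Prim [Atom lit]]]]]]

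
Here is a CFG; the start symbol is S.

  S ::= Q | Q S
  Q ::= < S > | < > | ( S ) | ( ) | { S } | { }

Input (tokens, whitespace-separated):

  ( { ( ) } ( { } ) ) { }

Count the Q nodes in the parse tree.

6

[S [Q ( [S [Q { [S [Q ( )]] }] [S [Q ( [S [Q { }]] )]]] )] [S [Q { }]]]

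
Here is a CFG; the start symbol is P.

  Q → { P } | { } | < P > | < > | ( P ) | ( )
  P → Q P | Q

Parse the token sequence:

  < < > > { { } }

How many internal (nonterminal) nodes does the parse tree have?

8

[P [Q < [P [Q < >]] >] [P [Q { [P [Q { }]] }]]]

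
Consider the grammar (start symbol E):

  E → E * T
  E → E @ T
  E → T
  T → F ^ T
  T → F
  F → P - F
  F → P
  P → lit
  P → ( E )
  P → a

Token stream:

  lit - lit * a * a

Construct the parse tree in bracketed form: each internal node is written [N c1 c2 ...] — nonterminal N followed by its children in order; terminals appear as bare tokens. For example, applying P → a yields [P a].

[E [E [E [T [F [P lit] - [F [P lit]]]]] * [T [F [P a]]]] * [T [F [P a]]]]

E
E * T
E * T * T
T * T * T
F * T * T
P - F * T * T
lit - F * T * T
lit - P * T * T
lit - lit * T * T
lit - lit * F * T
lit - lit * P * T
lit - lit * a * T
lit - lit * a * F
lit - lit * a * P
lit - lit * a * a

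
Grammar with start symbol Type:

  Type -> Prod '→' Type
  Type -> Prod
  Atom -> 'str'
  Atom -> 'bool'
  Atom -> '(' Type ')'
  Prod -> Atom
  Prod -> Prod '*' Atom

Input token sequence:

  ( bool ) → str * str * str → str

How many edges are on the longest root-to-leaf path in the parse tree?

6

[Type [Prod [Atom ( [Type [Prod [Atom bool]]] )]] → [Type [Prod [Prod [Prod [Atom str]] * [Atom str]] * [Atom str]] → [Type [Prod [Atom str]]]]]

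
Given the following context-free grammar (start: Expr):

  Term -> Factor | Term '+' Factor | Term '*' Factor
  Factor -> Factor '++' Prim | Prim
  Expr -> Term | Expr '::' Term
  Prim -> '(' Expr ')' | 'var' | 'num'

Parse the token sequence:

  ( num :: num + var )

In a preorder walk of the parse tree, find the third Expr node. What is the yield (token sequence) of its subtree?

num

[Expr [Term [Factor [Prim ( [Expr [Expr [Term [Factor [Prim num]]]] :: [Term [Term [Factor [Prim num]]] + [Factor [Prim var]]]] )]]]]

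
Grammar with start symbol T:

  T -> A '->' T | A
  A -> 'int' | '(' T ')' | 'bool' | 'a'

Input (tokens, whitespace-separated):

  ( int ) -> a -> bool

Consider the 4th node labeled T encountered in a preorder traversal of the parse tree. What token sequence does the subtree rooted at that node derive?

[T [A ( [T [A int]] )] -> [T [A a] -> [T [A bool]]]]

bool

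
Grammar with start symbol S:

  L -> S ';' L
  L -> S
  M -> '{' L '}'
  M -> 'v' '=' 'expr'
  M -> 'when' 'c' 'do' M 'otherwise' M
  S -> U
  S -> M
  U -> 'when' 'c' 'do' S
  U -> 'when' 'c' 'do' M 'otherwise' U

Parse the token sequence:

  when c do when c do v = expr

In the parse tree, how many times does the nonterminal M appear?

1

[S [U when c do [S [U when c do [S [M v = expr]]]]]]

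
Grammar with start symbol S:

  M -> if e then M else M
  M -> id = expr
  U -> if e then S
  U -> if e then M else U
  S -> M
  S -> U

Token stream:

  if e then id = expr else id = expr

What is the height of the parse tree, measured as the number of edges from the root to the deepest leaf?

[S [M if e then [M id = expr] else [M id = expr]]]

3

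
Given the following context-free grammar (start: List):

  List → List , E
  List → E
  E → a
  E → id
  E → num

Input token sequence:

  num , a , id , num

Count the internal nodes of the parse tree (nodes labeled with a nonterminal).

8

[List [List [List [List [E num]] , [E a]] , [E id]] , [E num]]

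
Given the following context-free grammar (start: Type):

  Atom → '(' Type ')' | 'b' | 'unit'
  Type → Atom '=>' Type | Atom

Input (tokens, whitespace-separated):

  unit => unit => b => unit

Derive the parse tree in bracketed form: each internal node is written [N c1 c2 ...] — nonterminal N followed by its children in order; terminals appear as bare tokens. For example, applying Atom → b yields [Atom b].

[Type [Atom unit] => [Type [Atom unit] => [Type [Atom b] => [Type [Atom unit]]]]]

Type
Atom => Type
unit => Type
unit => Atom => Type
unit => unit => Type
unit => unit => Atom => Type
unit => unit => b => Type
unit => unit => b => Atom
unit => unit => b => unit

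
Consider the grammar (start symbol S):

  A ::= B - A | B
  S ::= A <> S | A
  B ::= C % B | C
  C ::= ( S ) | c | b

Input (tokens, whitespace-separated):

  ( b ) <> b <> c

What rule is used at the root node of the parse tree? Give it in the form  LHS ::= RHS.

S ::= A <> S

[S [A [B [C ( [S [A [B [C b]]]] )]]] <> [S [A [B [C b]]] <> [S [A [B [C c]]]]]]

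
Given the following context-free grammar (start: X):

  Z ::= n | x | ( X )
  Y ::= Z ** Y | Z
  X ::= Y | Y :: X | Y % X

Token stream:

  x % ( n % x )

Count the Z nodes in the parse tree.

4

[X [Y [Z x]] % [X [Y [Z ( [X [Y [Z n]] % [X [Y [Z x]]]] )]]]]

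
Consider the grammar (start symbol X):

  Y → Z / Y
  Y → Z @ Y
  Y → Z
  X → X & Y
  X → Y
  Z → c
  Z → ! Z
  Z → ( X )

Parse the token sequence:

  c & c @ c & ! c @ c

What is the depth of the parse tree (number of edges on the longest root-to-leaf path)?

[X [X [X [Y [Z c]]] & [Y [Z c] @ [Y [Z c]]]] & [Y [Z ! [Z c]] @ [Y [Z c]]]]

5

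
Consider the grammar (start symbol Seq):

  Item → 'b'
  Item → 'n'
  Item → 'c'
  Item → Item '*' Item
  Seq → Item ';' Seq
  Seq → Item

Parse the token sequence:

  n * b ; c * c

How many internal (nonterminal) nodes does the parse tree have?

8

[Seq [Item [Item n] * [Item b]] ; [Seq [Item [Item c] * [Item c]]]]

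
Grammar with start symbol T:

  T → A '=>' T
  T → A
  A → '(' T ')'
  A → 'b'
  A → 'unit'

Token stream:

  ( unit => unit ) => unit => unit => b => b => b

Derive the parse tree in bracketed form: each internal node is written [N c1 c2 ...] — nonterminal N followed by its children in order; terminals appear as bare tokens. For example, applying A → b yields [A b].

[T [A ( [T [A unit] => [T [A unit]]] )] => [T [A unit] => [T [A unit] => [T [A b] => [T [A b] => [T [A b]]]]]]]

T
A => T
( T ) => T
( A => T ) => T
( unit => T ) => T
( unit => A ) => T
( unit => unit ) => T
( unit => unit ) => A => T
( unit => unit ) => unit => T
( unit => unit ) => unit => A => T
( unit => unit ) => unit => unit => T
( unit => unit ) => unit => unit => A => T
( unit => unit ) => unit => unit => b => T
( unit => unit ) => unit => unit => b => A => T
( unit => unit ) => unit => unit => b => b => T
( unit => unit ) => unit => unit => b => b => A
( unit => unit ) => unit => unit => b => b => b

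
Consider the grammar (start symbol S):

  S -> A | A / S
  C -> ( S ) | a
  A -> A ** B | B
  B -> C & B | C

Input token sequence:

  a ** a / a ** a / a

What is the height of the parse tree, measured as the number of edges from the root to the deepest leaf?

[S [A [A [B [C a]]] ** [B [C a]]] / [S [A [A [B [C a]]] ** [B [C a]]] / [S [A [B [C a]]]]]]

6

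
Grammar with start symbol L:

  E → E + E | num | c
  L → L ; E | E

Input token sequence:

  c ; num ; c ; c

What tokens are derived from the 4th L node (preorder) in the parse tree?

[L [L [L [L [E c]] ; [E num]] ; [E c]] ; [E c]]

c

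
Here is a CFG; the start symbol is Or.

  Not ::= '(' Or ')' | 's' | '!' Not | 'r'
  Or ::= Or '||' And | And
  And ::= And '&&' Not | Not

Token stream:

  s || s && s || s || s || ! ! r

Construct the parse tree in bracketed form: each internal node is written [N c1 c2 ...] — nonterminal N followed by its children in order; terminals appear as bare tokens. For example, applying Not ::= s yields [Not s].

[Or [Or [Or [Or [Or [And [Not s]]] || [And [And [Not s]] && [Not s]]] || [And [Not s]]] || [And [Not s]]] || [And [Not ! [Not ! [Not r]]]]]

Or
Or || And
Or || And || And
Or || And || And || And
Or || And || And || And || And
And || And || And || And || And
Not || And || And || And || And
s || And || And || And || And
s || And && Not || And || And || And
s || Not && Not || And || And || And
s || s && Not || And || And || And
s || s && s || And || And || And
s || s && s || Not || And || And
s || s && s || s || And || And
s || s && s || s || Not || And
s || s && s || s || s || And
s || s && s || s || s || Not
s || s && s || s || s || ! Not
s || s && s || s || s || ! ! Not
s || s && s || s || s || ! ! r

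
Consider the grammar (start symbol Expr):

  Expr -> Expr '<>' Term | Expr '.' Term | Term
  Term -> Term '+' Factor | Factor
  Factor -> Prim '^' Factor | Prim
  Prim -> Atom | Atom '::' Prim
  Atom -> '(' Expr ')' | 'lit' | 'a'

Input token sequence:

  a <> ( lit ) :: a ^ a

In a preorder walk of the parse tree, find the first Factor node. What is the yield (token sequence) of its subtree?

a

[Expr [Expr [Term [Factor [Prim [Atom a]]]]] <> [Term [Factor [Prim [Atom ( [Expr [Term [Factor [Prim [Atom lit]]]]] )] :: [Prim [Atom a]]] ^ [Factor [Prim [Atom a]]]]]]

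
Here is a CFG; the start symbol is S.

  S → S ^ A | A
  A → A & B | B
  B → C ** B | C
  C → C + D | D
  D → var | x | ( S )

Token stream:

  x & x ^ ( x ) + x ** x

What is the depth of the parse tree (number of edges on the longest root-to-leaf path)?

[S [S [A [A [B [C [D x]]]] & [B [C [D x]]]]] ^ [A [B [C [C [D ( [S [A [B [C [D x]]]]] )]] + [D x]] ** [B [C [D x]]]]]]

11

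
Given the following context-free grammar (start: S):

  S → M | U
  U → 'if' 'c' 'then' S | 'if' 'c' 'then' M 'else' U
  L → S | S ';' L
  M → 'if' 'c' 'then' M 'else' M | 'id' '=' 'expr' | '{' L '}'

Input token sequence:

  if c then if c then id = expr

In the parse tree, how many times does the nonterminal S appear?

3

[S [U if c then [S [U if c then [S [M id = expr]]]]]]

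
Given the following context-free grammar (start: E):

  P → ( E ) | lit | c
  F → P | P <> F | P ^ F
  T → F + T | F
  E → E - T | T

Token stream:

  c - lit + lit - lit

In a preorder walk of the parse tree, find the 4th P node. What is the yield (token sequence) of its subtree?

[E [E [E [T [F [P c]]]] - [T [F [P lit]] + [T [F [P lit]]]]] - [T [F [P lit]]]]

lit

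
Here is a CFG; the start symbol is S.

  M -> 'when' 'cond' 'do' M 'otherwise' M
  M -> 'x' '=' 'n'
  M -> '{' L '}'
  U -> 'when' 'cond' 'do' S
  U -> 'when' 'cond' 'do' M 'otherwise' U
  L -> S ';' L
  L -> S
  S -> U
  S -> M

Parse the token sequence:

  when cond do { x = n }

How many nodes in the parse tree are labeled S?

3

[S [U when cond do [S [M { [L [S [M x = n]]] }]]]]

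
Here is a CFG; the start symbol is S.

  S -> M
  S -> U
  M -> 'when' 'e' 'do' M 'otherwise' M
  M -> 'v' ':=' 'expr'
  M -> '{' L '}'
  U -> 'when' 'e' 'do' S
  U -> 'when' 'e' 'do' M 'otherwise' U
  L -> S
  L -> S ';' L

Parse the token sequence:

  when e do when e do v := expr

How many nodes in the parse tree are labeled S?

3

[S [U when e do [S [U when e do [S [M v := expr]]]]]]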